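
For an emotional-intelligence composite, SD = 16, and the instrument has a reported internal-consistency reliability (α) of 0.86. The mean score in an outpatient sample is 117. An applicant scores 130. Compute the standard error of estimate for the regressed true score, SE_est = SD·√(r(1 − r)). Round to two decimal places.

SE_est = SD · √(r(1 − r)) = 16.0000 · √0.1204 ≈ 16.0000 · 0.3470 ≈ 5.5518

5.55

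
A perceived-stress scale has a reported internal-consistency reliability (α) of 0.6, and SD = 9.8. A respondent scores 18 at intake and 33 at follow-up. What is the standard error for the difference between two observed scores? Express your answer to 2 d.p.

8.77

The standard error of measurement is 9.8000*√(1 − 0.6000) ≈ 9.8000*0.6325 ≈ 6.1981.
Standard error of the difference = 6.1981·√2 ≈ 8.7654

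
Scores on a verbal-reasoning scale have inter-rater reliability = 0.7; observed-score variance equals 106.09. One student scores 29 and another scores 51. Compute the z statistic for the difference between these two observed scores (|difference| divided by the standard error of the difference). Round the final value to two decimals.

SD = √106.09 = 10.300
The standard error of measurement is 10.300×√(1 − 0.700) ≃ 10.300×0.548 ≃ 5.642.
SE_diff = √2 × SEM ≃ 7.978
z = |29 − 51| / 7.978 = 22 / 7.978 ≃ 2.757

2.76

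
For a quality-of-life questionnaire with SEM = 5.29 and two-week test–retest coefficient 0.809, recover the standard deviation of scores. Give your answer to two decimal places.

12.10

σ = SEM·(1 − r)^(−1/2) ≃ 5.29·2.288 ≃ 12.104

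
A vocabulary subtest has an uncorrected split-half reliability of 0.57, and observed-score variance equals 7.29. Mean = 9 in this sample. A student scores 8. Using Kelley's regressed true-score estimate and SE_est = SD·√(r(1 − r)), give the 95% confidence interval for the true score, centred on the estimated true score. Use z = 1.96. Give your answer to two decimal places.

[5.91, 10.63]

SD = √7.29 = 2.700
r_full = 2·0.57 / (1 + 0.57) ≈ 0.726
Estimated true score = 0.726·8 + (1 − 0.726)·9 ≈ 8.274
SE_est = 2.700·√(0.726·0.274) ≈ 1.204
95% CI: 8.274 ± 2.360 ≈ (5.914, 10.634)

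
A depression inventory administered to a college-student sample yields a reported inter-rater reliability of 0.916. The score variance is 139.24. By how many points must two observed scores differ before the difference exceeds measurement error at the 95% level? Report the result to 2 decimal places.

σ = 139.24^(1/2) = 11.80000
The standard error of measurement is 11.80000×√(1 − 0.91600) ≃ 11.80000×0.28983 ≃ 3.41996.
Standard error of the difference = 3.41996·√2 ≃ 4.83656
Minimum reliable difference = 1.96 × SE_diff ≃ 1.96 × 4.83656 ≃ 9.47966

9.48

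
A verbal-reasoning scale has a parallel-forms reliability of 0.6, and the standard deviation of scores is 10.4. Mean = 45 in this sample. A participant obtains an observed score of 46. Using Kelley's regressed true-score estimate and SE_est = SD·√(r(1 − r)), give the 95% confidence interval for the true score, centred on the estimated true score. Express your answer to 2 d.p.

T̂ = r·X + (1 − r)·M = 0.6000×46 + 0.4000×45 = 27.6000 + 18.0000 ≈ 45.6000
SE_est = SD × √(r(1 − r)) = 10.4000 × √0.2400 ≈ 10.4000 × 0.4899 ≈ 5.0949
95% CI: 45.6000 ± 9.9861 ≈ (35.6139, 55.5861)

[35.61, 55.59]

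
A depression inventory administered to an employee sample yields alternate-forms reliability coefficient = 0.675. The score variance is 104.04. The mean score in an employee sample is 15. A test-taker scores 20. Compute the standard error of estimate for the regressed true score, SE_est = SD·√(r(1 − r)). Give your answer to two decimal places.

SD = √104.04 = 10.2000
SE_est = SD · √(r(1 − r)) = 10.2000 · √0.2194 ≈ 10.2000 · 0.4684 ≈ 4.7774

4.78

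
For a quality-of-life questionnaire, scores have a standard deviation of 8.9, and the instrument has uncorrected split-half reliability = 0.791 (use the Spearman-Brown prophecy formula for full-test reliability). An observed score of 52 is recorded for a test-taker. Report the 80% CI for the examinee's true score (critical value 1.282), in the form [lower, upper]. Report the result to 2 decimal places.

Spearman-Brown: r = 2(0.791) / (1 + 0.791) = 1.58200 / 1.79100 ≃ 0.88331
The standard error of measurement is 8.90000×√(1 − 0.88331) ≃ 8.90000×0.34161 ≃ 3.04029.
Half-width = 1.282×3.04029 ≃ 3.89765
CI = 52 ± 3.89765 → [48.10235, 55.89765]

[48.10, 55.90]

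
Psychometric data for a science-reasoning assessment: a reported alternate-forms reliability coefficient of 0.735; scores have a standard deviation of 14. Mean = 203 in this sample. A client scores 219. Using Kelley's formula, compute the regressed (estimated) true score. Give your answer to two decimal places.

T̂ = r·X + (1 − r)·M = 0.735·219 + 0.265·203 = 160.965 + 53.795 ≃ 214.760

214.76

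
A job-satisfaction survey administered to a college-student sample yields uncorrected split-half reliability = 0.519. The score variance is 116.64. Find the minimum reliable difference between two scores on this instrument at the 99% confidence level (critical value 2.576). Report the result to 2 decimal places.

22.14

SD = √116.64 = 10.800
r_full = 2·0.519 / (1 + 0.519) ≈ 0.683
SEM = 10.800 × √(1 − 0.683) = 10.800 × √0.317 ≈ 10.800 × 0.563 ≈ 6.077
SE_diff = √2 × SEM ≈ 8.595
Minimum reliable difference = 2.576 × SE_diff ≈ 2.576 × 8.595 ≈ 22.140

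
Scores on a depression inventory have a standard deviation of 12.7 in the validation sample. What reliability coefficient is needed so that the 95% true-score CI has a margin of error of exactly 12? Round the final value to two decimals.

Required SEM = 12 / 1.96 ≈ 6.1224
r = 1 − (SEM / SD)² = 1 − (6.1224 / 12.7)² ≈ 1 − 0.2324 ≈ 0.7676

0.77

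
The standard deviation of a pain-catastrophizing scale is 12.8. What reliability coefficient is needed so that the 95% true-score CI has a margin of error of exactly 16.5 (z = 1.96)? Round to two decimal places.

0.57

Required SEM = 16.5 / 1.96 ≃ 8.418
Required reliability = 1 − (SEM/SD)² = 1 − 0.433 ≃ 0.567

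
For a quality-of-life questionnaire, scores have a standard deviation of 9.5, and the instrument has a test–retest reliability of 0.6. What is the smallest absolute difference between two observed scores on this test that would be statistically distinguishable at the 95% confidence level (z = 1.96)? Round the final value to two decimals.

16.65

The standard error of measurement is 9.5000*√(1 − 0.6000) ≈ 9.5000*0.6325 ≈ 6.0083.
SE_diff = SEM * √2 ≈ 6.0083 * 1.4142 ≈ 8.4971
Minimum reliable difference = 1.96 * SE_diff ≈ 1.96 * 8.4971 ≈ 16.6542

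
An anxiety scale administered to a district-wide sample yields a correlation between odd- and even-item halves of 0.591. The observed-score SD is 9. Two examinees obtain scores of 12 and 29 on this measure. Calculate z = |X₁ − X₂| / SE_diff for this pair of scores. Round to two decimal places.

2.63

Full-length reliability (Spearman-Brown) = 2(0.591)/(1+0.591) ≈ 0.743
SEM = 9.000×√(1 − 0.743) ≈ 4.563
SE_diff = SEM × √2 ≈ 4.563 × 1.414 ≈ 6.453
z = 17 / 6.453 ≈ 2.634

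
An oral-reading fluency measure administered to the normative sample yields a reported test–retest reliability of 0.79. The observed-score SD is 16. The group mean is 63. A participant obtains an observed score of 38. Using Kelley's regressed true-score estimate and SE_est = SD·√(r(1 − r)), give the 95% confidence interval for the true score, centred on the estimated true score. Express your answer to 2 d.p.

[30.48, 56.02]

Estimated true score = 0.790·38 + (1 − 0.790)·63 ≈ 43.250
SE_est = SD · √(r(1 − r)) = 16.000 · √0.166 ≈ 16.000 · 0.407 ≈ 6.517
95% CI: 43.250 ± 12.773 ≈ (30.477, 56.023)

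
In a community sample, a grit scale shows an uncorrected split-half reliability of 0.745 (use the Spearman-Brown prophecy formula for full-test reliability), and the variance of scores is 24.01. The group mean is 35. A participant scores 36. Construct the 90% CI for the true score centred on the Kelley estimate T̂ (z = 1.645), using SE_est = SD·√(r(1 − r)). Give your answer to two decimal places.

[33.01, 38.70]

σ = 24.01^(1/2) = 4.900
Full-length reliability (Spearman-Brown) = 2(0.745)/(1+0.745) ≃ 0.854
T̂ = 0.854(36) + 0.146(35) ≃ 35.854
SE_est = SD × √(r(1 − r)) = 4.900 × √0.125 ≃ 4.900 × 0.353 ≃ 1.731
90% CI: 35.854 ± 2.847 ≃ (33.007, 38.701)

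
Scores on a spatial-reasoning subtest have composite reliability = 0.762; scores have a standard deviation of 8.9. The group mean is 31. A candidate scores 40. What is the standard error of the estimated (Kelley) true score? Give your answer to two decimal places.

SE_est = SD × √(r(1 − r)) = 8.9000 × √0.1814 ≈ 8.9000 × 0.4259 ≈ 3.7901

3.79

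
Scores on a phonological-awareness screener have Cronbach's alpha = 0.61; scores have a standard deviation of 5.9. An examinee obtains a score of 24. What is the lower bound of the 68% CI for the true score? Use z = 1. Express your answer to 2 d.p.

20.32

SEM = 5.900 × √(1 − 0.610) = 5.900 × √0.390 ≈ 5.900 × 0.624 ≈ 3.685
Margin = 1 × 3.685 ≈ 3.685
Lower bound: 24 − 3.685 = 20.315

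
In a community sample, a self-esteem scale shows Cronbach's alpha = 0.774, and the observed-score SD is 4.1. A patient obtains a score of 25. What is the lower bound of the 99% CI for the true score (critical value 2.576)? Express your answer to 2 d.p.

SEM = 4.1000 * √(1 − 0.7740) = 4.1000 * √0.2260 ≈ 4.1000 * 0.4754 ≈ 1.9491
2.576 * SEM ≈ 5.0209
Lower limit = 25 − 5.0209 ≈ 19.9791

19.98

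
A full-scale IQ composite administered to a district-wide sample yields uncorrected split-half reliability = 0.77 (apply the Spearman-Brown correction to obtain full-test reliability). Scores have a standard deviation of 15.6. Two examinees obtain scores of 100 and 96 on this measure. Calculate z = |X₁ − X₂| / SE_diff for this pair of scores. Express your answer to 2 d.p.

0.50

Full-length reliability (Spearman-Brown) = 2(0.77)/(1+0.77) ≃ 0.870
SEM = 15.600 * √(1 − 0.870) = 15.600 * √0.130 ≃ 15.600 * 0.360 ≃ 5.623
SE_diff = √2 * SEM ≃ 7.953
z = |100 − 96| / 7.953 = 4 / 7.953 ≃ 0.503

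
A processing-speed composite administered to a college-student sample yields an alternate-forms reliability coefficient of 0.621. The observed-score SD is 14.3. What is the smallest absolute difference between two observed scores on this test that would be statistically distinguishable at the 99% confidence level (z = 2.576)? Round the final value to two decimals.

32.07

SEM = 14.3000·√(1 − 0.6210) ≈ 8.8035
SE_diff = √2 · SEM ≈ 12.4500
Smallest detectable difference = 2.576·12.4500 ≈ 32.0713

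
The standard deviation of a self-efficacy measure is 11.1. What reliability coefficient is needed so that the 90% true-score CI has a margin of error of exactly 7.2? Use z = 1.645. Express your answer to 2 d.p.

SEM needed = half-width / z = 7.2/1.645 ≈ 4.3769
r = 1 − (4.3769/11.1)² ≈ 1 − 0.1555 ≈ 0.8445

0.84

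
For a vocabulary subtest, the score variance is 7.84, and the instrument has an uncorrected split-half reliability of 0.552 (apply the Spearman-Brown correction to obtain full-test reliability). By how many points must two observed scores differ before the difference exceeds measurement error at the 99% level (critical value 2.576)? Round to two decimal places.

5.48

SD = √7.84 ≈ 2.800
Full-length reliability (Spearman-Brown) = 2(0.552)/(1+0.552) ≈ 0.711
SEM = 2.800*√(1 − 0.711) ≈ 1.504
Standard error of the difference = 1.504·√2 ≈ 2.127
Minimum reliable difference = 2.576 * SE_diff ≈ 2.576 * 2.127 ≈ 5.480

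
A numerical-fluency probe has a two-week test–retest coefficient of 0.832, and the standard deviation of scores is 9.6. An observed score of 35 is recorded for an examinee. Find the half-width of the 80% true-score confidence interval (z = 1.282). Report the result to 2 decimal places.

5.04

SEM = 9.6000 · √(1 − 0.8320) = 9.6000 · √0.1680 ≈ 9.6000 · 0.4099 ≈ 3.9348
1.282 · SEM ≈ 5.0445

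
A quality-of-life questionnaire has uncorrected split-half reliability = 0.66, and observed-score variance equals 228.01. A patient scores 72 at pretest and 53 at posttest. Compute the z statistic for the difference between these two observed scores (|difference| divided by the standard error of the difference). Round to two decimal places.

1.97

SD = √228.01 ≈ 15.1000
r_full = 2·0.66 / (1 + 0.66) ≈ 0.7952
SEM = 15.1000·√(1 − 0.7952) ≈ 6.8338
SE_diff = √2 · SEM ≈ 9.6645
z = |72 − 53| / 9.6645 = 19 / 9.6645 ≈ 1.9660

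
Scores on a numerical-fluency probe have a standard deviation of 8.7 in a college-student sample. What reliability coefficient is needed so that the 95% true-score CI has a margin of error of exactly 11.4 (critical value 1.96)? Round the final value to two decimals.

SEM needed = half-width / z = 11.4/1.96 ≈ 5.8163
r = 1 − (SEM / SD)² = 1 − (5.8163 / 8.7)² ≈ 1 − 0.4470 ≈ 0.5530

0.55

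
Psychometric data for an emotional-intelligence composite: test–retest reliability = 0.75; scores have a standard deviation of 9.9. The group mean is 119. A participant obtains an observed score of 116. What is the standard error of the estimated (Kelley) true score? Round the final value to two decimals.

4.29

SE_est = SD · √(r(1 − r)) = 9.900 · √0.188 ≈ 9.900 · 0.433 ≈ 4.287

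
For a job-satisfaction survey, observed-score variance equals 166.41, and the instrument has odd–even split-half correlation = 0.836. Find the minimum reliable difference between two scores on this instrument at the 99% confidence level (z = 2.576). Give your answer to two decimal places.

SD = √166.41 ≈ 12.9000
Full-length reliability (Spearman-Brown) = 2(0.836)/(1+0.836) ≈ 0.9107
SEM = 12.9000 · √(1 − 0.9107) = 12.9000 · √0.0893 ≈ 12.9000 · 0.2989 ≈ 3.8555
SE_diff = √2 · SEM ≈ 5.4524
Smallest detectable difference = 2.576·5.4524 ≈ 14.0455

14.05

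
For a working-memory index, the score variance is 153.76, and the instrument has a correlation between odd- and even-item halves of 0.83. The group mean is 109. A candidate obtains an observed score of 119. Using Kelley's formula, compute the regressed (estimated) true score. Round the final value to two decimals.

118.07

r_full = 2·0.83 / (1 + 0.83) ≈ 0.9071
T̂ = r·X + (1 − r)·M = 0.9071×119 + 0.0929×109 ≈ 107.9454 + 10.1257 ≈ 118.0710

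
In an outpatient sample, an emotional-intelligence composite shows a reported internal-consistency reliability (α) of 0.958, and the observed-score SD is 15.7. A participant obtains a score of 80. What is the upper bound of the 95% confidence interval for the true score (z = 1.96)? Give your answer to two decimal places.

86.31

The standard error of measurement is 15.7000×√(1 − 0.9580) ≃ 15.7000×0.2049 ≃ 3.2175.
1.96 × SEM ≃ 6.3064
Upper bound: 80 + 6.3064 = 86.3064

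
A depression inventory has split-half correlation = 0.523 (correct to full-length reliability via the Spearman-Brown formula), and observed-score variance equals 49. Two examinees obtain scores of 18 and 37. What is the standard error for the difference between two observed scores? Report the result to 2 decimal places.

SD = √49 ≈ 7.000
Spearman-Brown: r = 2(0.523) / (1 + 0.523) = 1.046 / 1.523 ≈ 0.687
SEM = 7.000 × √(1 − 0.687) = 7.000 × √0.313 ≈ 7.000 × 0.560 ≈ 3.917
Standard error of the difference = 3.917·√2 ≈ 5.540

5.54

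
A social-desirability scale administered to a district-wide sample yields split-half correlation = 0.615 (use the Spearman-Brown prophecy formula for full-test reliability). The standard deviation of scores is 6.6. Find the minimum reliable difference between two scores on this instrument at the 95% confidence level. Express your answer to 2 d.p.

r_full = 2·0.615 / (1 + 0.615) ≈ 0.7616
The standard error of measurement is 6.6000*√(1 − 0.7616) ≈ 6.6000*0.4883 ≈ 3.2225.
Standard error of the difference = 3.2225·√2 ≈ 4.5573
Smallest detectable difference = 1.96*4.5573 ≈ 8.9322

8.93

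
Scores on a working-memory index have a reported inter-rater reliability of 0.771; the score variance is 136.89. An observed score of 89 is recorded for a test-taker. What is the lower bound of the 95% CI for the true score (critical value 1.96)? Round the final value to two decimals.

SD = √136.89 ≈ 11.70000
SEM = 11.70000·√(1 − 0.77100) ≈ 5.59891
Margin = 1.96 · 5.59891 ≈ 10.97387
Lower limit = 89 − 10.97387 ≈ 78.02613

78.03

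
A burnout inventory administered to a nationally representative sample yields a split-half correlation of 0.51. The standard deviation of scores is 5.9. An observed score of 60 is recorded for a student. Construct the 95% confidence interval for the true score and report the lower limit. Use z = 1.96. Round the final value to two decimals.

Spearman-Brown: r = 2(0.51) / (1 + 0.51) = 1.0200 / 1.5100 ≃ 0.6755
SEM = 5.9000 * √(1 − 0.6755) = 5.9000 * √0.3245 ≃ 5.9000 * 0.5697 ≃ 3.3609
1.96 * SEM ≃ 6.5875
Lower bound: 60 − 6.5875 = 53.4125

53.41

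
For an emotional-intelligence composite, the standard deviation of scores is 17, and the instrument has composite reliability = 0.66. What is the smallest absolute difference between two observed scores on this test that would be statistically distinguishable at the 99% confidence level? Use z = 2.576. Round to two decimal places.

SEM = 17.000 · √(1 − 0.660) = 17.000 · √0.340 ≃ 17.000 · 0.583 ≃ 9.913
SE_diff = SEM · √2 ≃ 9.913 · 1.414 ≃ 14.019
Minimum reliable difference = 2.576 · SE_diff ≃ 2.576 · 14.019 ≃ 36.112

36.11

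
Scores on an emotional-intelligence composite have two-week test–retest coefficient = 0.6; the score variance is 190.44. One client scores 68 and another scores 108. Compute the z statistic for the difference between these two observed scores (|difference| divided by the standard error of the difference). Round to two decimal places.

3.24

SD = √190.44 ≈ 13.800
The standard error of measurement is 13.800·√(1 − 0.600) ≈ 13.800·0.632 ≈ 8.728.
SE_diff = SEM · √2 ≈ 8.728 · 1.414 ≈ 12.343
z = |68 − 108| / 12.343 = 40 / 12.343 ≈ 3.241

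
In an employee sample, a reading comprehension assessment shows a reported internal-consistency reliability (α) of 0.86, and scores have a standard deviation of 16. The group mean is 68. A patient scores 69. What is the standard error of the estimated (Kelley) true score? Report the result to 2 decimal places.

SE_est = SD × √(r(1 − r)) = 16.0000 × √0.1204 ≃ 16.0000 × 0.3470 ≃ 5.5518

5.55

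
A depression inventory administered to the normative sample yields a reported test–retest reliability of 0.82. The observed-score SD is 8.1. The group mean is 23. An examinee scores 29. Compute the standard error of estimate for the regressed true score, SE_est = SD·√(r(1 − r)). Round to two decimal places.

3.11

SE_est = SD × √(r(1 − r)) = 8.1000 × √0.1476 ≃ 8.1000 × 0.3842 ≃ 3.1119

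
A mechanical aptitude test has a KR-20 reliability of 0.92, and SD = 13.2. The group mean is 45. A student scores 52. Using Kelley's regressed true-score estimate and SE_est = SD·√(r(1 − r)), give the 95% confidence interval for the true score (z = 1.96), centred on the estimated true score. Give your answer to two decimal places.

[44.42, 58.46]

T̂ = r·X + (1 − r)·M = 0.920·52 + 0.080·45 = 47.840 + 3.600 ≃ 51.440
SE_est = SD · √(r(1 − r)) = 13.200 · √0.074 ≃ 13.200 · 0.271 ≃ 3.581
CI = 51.440 ± 1.96 · 3.581 → [44.421, 58.459]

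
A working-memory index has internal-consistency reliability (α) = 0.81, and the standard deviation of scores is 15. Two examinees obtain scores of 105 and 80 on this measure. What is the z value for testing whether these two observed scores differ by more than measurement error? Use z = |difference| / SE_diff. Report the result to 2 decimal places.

2.70

The standard error of measurement is 15.0000*√(1 − 0.8100) ≈ 15.0000*0.4359 ≈ 6.5383.
SE_diff = √2 * SEM ≈ 9.2466
z = 25 / 9.2466 ≈ 2.7037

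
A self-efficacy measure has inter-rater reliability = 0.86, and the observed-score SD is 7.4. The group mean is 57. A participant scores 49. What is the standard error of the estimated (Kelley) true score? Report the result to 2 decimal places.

SE_est = SD · √(r(1 − r)) = 7.4000 · √0.1204 ≈ 7.4000 · 0.3470 ≈ 2.5677

2.57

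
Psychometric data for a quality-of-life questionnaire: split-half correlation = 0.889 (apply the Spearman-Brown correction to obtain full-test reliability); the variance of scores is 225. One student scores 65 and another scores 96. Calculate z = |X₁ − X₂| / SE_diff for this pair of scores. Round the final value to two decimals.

6.03

SD = √225 ≃ 15.00000
Spearman-Brown: r = 2(0.889) / (1 + 0.889) = 1.77800 / 1.88900 ≃ 0.94124
SEM = 15.00000*√(1 − 0.94124) ≃ 3.63611
SE_diff = SEM * √2 ≃ 3.63611 * 1.41421 ≃ 5.14223
z = |65 − 96| / 5.14223 = 31 / 5.14223 ≃ 6.02851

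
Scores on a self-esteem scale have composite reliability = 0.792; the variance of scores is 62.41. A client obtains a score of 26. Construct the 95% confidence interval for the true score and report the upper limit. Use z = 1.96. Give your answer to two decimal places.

SD = √62.41 ≈ 7.900
The standard error of measurement is 7.900*√(1 − 0.792) ≈ 7.900*0.456 ≈ 3.603.
Margin = 1.96 * 3.603 ≈ 7.062
Upper bound: 26 + 7.062 = 33.062

33.06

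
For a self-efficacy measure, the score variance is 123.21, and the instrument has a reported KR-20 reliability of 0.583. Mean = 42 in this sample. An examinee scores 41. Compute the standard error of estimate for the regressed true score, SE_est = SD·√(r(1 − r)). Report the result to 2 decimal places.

SD = √123.21 ≃ 11.10000
SE_est = SD · √(r(1 − r)) = 11.10000 · √0.24311 ≃ 11.10000 · 0.49306 ≃ 5.47300

5.47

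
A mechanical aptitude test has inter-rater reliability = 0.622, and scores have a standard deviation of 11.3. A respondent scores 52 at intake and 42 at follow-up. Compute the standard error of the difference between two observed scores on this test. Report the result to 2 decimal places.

SEM = 11.300*√(1 − 0.622) ≈ 6.947
Standard error of the difference = 6.947·√2 ≈ 9.825

9.83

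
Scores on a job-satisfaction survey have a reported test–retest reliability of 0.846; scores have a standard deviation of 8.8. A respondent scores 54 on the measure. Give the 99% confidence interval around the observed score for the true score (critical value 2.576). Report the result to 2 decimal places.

SEM = 8.800·√(1 − 0.846) ≈ 3.453
Half-width = 2.576·3.453 ≈ 8.896
Interval: (45.104, 62.896)

[45.10, 62.90]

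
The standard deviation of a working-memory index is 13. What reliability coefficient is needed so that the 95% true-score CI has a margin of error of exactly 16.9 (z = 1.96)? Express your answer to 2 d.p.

0.56

SEM needed = half-width / z = 16.9/1.96 ≈ 8.622
r = 1 − (8.622/13)² ≈ 1 − 0.440 ≈ 0.560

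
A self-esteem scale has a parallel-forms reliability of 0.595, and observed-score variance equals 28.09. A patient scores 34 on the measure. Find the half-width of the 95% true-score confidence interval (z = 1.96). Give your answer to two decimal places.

6.61

σ = 28.09^(1/2) = 5.3000
The standard error of measurement is 5.3000*√(1 − 0.5950) ≈ 5.3000*0.6364 ≈ 3.3729.
Margin = 1.96 * 3.3729 ≈ 6.6109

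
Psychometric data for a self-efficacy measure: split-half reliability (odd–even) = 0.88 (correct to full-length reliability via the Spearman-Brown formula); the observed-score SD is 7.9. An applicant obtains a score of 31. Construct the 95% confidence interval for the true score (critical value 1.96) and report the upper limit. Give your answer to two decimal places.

34.91

Full-length reliability (Spearman-Brown) = 2(0.88)/(1+0.88) ≈ 0.936
The standard error of measurement is 7.900·√(1 − 0.936) ≈ 7.900·0.253 ≈ 1.996.
Half-width = 1.96·1.996 ≈ 3.912
Upper limit = 31 + 3.912 ≈ 34.912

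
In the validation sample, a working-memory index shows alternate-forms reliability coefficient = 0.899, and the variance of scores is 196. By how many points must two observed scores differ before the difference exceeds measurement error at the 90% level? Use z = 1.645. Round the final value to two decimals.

10.35

σ = 196^(1/2) = 14.000
The standard error of measurement is 14.000×√(1 − 0.899) ≈ 14.000×0.318 ≈ 4.449.
SE_diff = SEM × √2 ≈ 4.449 × 1.414 ≈ 6.292
Minimum reliable difference = 1.645 × SE_diff ≈ 1.645 × 6.292 ≈ 10.351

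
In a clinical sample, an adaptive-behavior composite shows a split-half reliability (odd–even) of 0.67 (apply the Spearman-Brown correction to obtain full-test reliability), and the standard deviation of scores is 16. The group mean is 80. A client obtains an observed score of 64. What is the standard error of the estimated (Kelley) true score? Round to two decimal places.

6.37

Spearman-Brown: r = 2(0.67) / (1 + 0.67) = 1.340 / 1.670 ≈ 0.802
SE_est = 16.000*√(0.802*0.198) ≈ 6.371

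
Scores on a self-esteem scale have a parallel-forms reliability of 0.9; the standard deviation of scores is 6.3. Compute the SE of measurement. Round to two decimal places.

1.99

SEM = 6.300×√(1 − 0.900) ≃ 1.992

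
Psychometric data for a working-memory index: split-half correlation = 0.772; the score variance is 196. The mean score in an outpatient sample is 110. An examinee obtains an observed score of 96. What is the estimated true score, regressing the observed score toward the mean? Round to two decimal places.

97.80

r_full = 2·0.772 / (1 + 0.772) ≈ 0.8713
T̂ = r·X + (1 − r)·M = 0.8713×96 + 0.1287×110 ≈ 83.6479 + 14.1535 ≈ 97.8014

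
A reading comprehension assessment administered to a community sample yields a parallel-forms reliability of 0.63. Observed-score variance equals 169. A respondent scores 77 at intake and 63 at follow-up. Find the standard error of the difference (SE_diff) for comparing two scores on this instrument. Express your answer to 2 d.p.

SD = √169 ≈ 13.00000
The standard error of measurement is 13.00000·√(1 − 0.63000) ≈ 13.00000·0.60828 ≈ 7.90759.
SE_diff = √2 · SEM ≈ 11.18302

11.18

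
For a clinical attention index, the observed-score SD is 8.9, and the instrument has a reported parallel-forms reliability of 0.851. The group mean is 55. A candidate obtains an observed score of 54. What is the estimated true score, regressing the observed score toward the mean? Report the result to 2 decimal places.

T̂ = 0.8510(54) + 0.1490(55) ≈ 54.1490

54.15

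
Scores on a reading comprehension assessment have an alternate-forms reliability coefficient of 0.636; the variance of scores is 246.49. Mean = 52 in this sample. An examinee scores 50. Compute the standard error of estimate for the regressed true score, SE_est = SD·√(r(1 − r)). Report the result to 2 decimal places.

7.55

SD = √246.49 = 15.7000
SE_est = SD × √(r(1 − r)) = 15.7000 × √0.2315 ≈ 15.7000 × 0.4811 ≈ 7.5540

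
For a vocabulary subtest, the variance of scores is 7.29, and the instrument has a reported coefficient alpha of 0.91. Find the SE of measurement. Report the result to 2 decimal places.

0.81

SD = √7.29 ≈ 2.700
SEM = 2.700×√(1 − 0.910) ≈ 0.810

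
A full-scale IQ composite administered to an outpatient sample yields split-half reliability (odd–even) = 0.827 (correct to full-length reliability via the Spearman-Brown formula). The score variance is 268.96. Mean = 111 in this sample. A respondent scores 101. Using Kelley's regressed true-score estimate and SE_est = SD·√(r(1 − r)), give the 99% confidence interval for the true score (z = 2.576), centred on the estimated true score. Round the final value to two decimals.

[89.58, 114.32]

SD = √268.96 = 16.4000
r_full = 2·0.827 / (1 + 0.827) ≃ 0.9053
Estimated true score = 0.9053×101 + (1 − 0.9053)×111 ≃ 101.9469
SE_est = SD × √(r(1 − r)) = 16.4000 × √0.0857 ≃ 16.4000 × 0.2928 ≃ 4.8017
99% CI: 101.9469 ± 12.3692 ≃ (89.5777, 114.3161)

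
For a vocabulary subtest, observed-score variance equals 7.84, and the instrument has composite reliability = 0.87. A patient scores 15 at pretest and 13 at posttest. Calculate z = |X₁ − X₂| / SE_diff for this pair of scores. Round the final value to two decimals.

1.40

SD = √7.84 = 2.800
SEM = 2.800 × √(1 − 0.870) = 2.800 × √0.130 ≈ 2.800 × 0.361 ≈ 1.010
Standard error of the difference = 1.010·√2 ≈ 1.428
z = 2 / 1.428 ≈ 1.401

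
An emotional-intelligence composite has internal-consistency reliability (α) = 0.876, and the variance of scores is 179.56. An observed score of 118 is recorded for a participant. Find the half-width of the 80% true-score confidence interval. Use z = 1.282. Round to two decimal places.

σ = 179.56^(1/2) = 13.4000
The standard error of measurement is 13.4000*√(1 − 0.8760) ≃ 13.4000*0.3521 ≃ 4.7186.
1.282 * SEM ≃ 6.0493

6.05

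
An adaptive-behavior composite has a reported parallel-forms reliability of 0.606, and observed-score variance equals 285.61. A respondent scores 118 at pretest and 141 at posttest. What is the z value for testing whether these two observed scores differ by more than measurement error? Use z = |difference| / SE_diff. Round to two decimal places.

1.53

SD = √285.61 ≈ 16.9000
SEM = 16.9000 * √(1 − 0.6060) = 16.9000 * √0.3940 ≈ 16.9000 * 0.6277 ≈ 10.6080
SE_diff = SEM * √2 ≈ 10.6080 * 1.4142 ≈ 15.0020
z = |118 − 141| / 15.0020 = 23 / 15.0020 ≈ 1.5331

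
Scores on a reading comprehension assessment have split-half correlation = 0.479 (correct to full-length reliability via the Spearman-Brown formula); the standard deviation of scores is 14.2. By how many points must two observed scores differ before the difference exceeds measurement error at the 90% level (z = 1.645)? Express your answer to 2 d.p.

19.61

Full-length reliability (Spearman-Brown) = 2(0.479)/(1+0.479) ≈ 0.648
SEM = 14.200 × √(1 − 0.648) = 14.200 × √0.352 ≈ 14.200 × 0.594 ≈ 8.428
Standard error of the difference = 8.428·√2 ≈ 11.919
Minimum reliable difference = 1.645 × SE_diff ≈ 1.645 × 11.919 ≈ 19.607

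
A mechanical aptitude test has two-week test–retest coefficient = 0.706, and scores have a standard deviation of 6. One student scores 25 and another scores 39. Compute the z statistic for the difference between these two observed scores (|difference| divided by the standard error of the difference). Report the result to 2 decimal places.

3.04

The standard error of measurement is 6.0000×√(1 − 0.7060) ≈ 6.0000×0.5422 ≈ 3.2533.
SE_diff = SEM × √2 ≈ 3.2533 × 1.4142 ≈ 4.6009
z = 14 / 4.6009 ≈ 3.0429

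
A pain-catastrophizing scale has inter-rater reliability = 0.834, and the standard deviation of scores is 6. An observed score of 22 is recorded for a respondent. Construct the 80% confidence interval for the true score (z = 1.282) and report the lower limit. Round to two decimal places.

18.87

SEM = 6.00000 * √(1 − 0.83400) = 6.00000 * √0.16600 ≃ 6.00000 * 0.40743 ≃ 2.44459
Margin = 1.282 * 2.44459 ≃ 3.13396
Lower limit = 22 − 3.13396 ≃ 18.86604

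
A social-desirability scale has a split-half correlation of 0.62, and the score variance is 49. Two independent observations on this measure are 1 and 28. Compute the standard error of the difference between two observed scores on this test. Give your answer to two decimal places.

σ = 49^(1/2) = 7.00000
r_full = 2·0.62 / (1 + 0.62) ≈ 0.76543
SEM = 7.00000 · √(1 − 0.76543) = 7.00000 · √0.23457 ≈ 7.00000 · 0.48432 ≈ 3.39025
Standard error of the difference = 3.39025·√2 ≈ 4.79454

4.79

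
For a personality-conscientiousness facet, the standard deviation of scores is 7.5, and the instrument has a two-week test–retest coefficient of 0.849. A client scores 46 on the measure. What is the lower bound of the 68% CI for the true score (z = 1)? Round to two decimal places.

SEM = 7.5000 × √(1 − 0.8490) = 7.5000 × √0.1510 ≈ 7.5000 × 0.3886 ≈ 2.9144
Margin = 1 × 2.9144 ≈ 2.9144
Lower limit = 46 − 2.9144 ≈ 43.0856

43.09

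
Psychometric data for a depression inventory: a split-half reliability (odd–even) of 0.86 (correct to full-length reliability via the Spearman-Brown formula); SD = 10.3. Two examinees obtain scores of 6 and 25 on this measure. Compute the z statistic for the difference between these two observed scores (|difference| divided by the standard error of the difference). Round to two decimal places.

r_full = 2·0.86 / (1 + 0.86) ≈ 0.92473
The standard error of measurement is 10.30000·√(1 − 0.92473) ≈ 10.30000·0.27435 ≈ 2.82582.
SE_diff = √2 · SEM ≈ 3.99632
z = 19 / 3.99632 ≈ 4.75438

4.75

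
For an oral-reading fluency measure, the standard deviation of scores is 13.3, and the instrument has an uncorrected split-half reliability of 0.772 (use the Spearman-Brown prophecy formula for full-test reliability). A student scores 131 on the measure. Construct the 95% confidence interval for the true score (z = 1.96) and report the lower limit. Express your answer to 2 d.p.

r_full = 2·0.772 / (1 + 0.772) ≈ 0.8713
SEM = 13.3000 · √(1 − 0.8713) = 13.3000 · √0.1287 ≈ 13.3000 · 0.3587 ≈ 4.7708
1.96 · SEM ≈ 9.3507
Lower limit = 131 − 9.3507 ≈ 121.6493

121.65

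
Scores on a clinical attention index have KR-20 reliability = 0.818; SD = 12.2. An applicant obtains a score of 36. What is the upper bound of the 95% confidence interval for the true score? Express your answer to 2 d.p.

The standard error of measurement is 12.2000×√(1 − 0.8180) ≈ 12.2000×0.4266 ≈ 5.2047.
Half-width = 1.96×5.2047 ≈ 10.2012
Upper bound: 36 + 10.2012 = 46.2012

46.20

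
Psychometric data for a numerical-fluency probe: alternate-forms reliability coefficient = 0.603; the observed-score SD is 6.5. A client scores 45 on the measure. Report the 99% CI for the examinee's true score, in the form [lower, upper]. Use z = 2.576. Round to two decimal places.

SEM = 6.5000 * √(1 − 0.6030) = 6.5000 * √0.3970 ≈ 6.5000 * 0.6301 ≈ 4.0955
2.576 * SEM ≈ 10.5500
99% CI: 45 ± 10.5500 = [34.4500, 55.5500]

[34.45, 55.55]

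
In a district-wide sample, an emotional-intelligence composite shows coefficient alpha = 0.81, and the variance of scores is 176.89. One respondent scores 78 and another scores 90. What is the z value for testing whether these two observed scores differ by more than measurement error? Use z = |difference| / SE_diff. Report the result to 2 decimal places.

SD = √176.89 ≈ 13.300
SEM = 13.300·√(1 − 0.810) ≈ 5.797
SE_diff = √2 · SEM ≈ 8.199
z = |78 − 90| / 8.199 = 12 / 8.199 ≈ 1.464

1.46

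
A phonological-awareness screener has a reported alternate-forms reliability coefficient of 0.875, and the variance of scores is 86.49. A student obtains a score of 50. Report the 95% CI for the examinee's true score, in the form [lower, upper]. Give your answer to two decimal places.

σ = 86.49^(1/2) = 9.30000
SEM = 9.30000*√(1 − 0.87500) ≃ 3.28805
Half-width = 1.96*3.28805 ≃ 6.44457
95% CI: 50 ± 6.44457 = [43.55543, 56.44457]

[43.56, 56.44]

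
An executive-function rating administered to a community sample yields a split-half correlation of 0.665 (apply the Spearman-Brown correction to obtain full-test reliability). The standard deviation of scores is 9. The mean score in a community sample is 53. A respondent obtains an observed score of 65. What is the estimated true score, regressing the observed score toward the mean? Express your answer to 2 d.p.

62.59

Spearman-Brown: r = 2(0.665) / (1 + 0.665) = 1.3300 / 1.6650 ≃ 0.7988
T̂ = r·X + (1 − r)·M = 0.7988*65 + 0.2012*53 ≃ 51.9219 + 10.6637 ≃ 62.5856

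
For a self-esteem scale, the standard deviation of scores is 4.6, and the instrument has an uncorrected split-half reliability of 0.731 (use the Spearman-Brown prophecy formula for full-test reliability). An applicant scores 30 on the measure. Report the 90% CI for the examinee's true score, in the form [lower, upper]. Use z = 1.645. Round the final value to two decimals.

[27.02, 32.98]

r_full = 2·0.731 / (1 + 0.731) ≃ 0.845
SEM = 4.600*√(1 − 0.845) ≃ 1.813
Half-width = 1.645*1.813 ≃ 2.983
90% CI: 30 ± 2.983 = [27.017, 32.983]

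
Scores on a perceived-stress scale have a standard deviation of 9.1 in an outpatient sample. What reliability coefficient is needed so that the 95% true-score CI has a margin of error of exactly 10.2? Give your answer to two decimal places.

0.67

SEM needed = half-width / z = 10.2/1.96 ≈ 5.204
Required reliability = 1 − (SEM/SD)² = 1 − 0.327 ≈ 0.673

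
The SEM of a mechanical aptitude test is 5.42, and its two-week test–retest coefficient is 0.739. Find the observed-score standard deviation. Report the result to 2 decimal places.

10.61

SD = 5.42 / √(1 − 0.739) ≃ 10.60911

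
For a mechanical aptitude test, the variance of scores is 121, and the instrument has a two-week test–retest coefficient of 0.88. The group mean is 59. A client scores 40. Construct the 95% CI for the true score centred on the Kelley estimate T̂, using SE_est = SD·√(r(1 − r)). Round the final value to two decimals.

SD = √121 = 11.00000
T̂ = 0.88000(40) + 0.12000(59) ≈ 42.28000
SE_est = SD × √(r(1 − r)) = 11.00000 × √0.10560 ≈ 11.00000 × 0.32496 ≈ 3.57458
95% CI: 42.28000 ± 7.00617 ≈ (35.27383, 49.28617)

[35.27, 49.29]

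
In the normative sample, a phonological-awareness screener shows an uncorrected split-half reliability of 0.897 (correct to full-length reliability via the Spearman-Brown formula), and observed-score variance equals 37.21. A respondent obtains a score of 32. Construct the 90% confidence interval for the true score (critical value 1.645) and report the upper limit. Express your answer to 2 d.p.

34.34

σ = 37.21^(1/2) = 6.1000
r_full = 2·0.897 / (1 + 0.897) ≃ 0.9457
SEM = 6.1000 * √(1 − 0.9457) = 6.1000 * √0.0543 ≃ 6.1000 * 0.2330 ≃ 1.4214
1.645 * SEM ≃ 2.3382
Upper bound: 32 + 2.3382 = 34.3382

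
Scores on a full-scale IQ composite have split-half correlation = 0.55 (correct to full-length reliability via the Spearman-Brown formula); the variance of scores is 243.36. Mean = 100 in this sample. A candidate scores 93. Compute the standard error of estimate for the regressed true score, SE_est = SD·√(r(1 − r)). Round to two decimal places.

7.08

SD = √243.36 = 15.600
r_full = 2·0.55 / (1 + 0.55) ≈ 0.710
SE_est = SD · √(r(1 − r)) = 15.600 · √0.206 ≈ 15.600 · 0.454 ≈ 7.081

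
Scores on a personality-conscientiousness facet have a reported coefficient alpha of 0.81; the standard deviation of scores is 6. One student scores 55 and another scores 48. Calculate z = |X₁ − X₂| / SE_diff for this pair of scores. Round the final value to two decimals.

1.89

SEM = 6.000×√(1 − 0.810) ≈ 2.615
Standard error of the difference = 2.615·√2 ≈ 3.699
z = |55 − 48| / 3.699 = 7 / 3.699 ≈ 1.893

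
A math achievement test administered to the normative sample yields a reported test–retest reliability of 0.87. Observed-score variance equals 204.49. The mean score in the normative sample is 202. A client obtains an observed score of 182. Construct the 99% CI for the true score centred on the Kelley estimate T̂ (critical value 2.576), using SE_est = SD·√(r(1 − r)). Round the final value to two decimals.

σ = 204.49^(1/2) = 14.3000
T̂ = r·X + (1 − r)·M = 0.8700×182 + 0.1300×202 = 158.3400 + 26.2600 ≃ 184.6000
SE_est = 14.3000·√[r(1 − r)] ≃ 4.8091
CI = 184.6000 ± 2.576 × 4.8091 → [172.2117, 196.9883]

[172.21, 196.99]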